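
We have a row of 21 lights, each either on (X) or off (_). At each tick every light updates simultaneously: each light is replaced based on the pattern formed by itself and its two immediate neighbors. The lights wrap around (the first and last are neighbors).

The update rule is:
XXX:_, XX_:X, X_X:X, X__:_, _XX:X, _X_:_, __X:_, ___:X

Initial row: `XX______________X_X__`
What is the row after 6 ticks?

XX_XXXXXXXXXXXX__X___
XXXX__________X____X_
X__X_XXXXXXXX___XX__X
X___XX______X_X_XX__X
X_X_XX_XXXX__X_XXX__X
XX_XXXXX__X___XX_X__X

XX_XXXXX__X___XX_X__X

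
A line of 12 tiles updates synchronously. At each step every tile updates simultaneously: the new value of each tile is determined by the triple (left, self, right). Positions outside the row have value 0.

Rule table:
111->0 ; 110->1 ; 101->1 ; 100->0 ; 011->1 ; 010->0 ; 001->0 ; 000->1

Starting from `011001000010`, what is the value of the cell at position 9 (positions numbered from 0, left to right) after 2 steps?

0

011000011000
011011011011
position 9 holds 0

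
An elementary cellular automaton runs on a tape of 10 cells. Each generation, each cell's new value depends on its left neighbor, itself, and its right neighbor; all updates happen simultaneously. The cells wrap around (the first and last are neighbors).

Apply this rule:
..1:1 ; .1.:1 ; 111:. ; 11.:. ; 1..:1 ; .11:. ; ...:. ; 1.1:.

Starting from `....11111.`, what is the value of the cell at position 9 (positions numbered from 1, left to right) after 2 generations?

1

...1.....1
1.111...11
position 9 holds 1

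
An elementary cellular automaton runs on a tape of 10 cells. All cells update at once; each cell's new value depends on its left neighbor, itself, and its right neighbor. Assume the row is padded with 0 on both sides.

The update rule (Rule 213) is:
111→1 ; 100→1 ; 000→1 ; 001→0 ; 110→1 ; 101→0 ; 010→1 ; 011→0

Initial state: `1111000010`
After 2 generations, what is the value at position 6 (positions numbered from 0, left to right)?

1

0111111011
0011111001
position 6 holds 1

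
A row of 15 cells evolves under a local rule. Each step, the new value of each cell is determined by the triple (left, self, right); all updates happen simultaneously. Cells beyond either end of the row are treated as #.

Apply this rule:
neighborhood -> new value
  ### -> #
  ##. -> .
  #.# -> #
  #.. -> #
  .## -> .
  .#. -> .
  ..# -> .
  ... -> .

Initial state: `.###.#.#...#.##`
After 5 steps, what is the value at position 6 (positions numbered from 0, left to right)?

#

step 1: #.#.#.#.#...#.#
step 2: .#.#.#.#.#...#.
step 3: #.#.#.#.#.#...#
step 4: .#.#.#.#.#.#...
step 5: #.#.#.#.#.#.#..
position 6 holds #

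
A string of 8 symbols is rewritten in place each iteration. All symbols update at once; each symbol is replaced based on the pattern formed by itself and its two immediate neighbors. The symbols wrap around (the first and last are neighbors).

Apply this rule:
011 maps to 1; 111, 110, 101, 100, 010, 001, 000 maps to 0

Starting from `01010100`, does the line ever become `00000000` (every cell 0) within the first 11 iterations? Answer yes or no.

00000000
all cells are 0 at iteration 1

yes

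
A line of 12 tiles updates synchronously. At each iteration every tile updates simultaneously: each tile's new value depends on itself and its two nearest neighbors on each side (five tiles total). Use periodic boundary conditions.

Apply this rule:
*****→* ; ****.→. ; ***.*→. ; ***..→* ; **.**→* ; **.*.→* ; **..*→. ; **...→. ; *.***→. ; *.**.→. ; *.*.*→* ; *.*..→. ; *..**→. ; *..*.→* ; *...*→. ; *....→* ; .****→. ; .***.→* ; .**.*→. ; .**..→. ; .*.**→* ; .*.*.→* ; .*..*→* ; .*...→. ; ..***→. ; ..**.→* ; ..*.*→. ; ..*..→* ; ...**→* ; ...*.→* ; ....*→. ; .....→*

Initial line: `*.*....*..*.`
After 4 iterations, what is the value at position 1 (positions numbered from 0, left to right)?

.

**..*.****.*
**.*.*....*.
..***..*.*.*
*..**.*.***.
position 1 holds .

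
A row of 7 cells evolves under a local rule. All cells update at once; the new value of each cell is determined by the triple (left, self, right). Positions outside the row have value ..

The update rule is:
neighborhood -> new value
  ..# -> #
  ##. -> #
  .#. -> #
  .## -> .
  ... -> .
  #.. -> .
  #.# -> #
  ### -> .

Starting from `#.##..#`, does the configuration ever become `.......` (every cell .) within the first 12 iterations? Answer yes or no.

##.#.##
.####.#
#...###
#..#..#
#.##.##
##.##.#
.##.###
#.##..#  (repeats iteration 0; period 8)
iteration 12: #..#..#
iteration 12 is #..#..#, still not uniform .

no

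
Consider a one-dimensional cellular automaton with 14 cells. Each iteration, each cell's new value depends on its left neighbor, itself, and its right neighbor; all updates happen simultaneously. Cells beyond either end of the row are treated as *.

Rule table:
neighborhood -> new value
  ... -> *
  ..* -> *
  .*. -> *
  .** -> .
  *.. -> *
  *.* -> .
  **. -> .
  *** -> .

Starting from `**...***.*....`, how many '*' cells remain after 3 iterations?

8

..***....*****
**...****.....
..***....*****
count of *: 8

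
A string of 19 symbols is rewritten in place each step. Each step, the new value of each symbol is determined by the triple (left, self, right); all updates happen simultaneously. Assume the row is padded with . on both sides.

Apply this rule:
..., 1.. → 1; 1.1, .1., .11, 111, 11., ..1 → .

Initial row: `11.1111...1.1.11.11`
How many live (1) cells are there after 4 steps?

.......11..........
111111...1111111111
......11...........
11111...11111111111
count of 1: 16

16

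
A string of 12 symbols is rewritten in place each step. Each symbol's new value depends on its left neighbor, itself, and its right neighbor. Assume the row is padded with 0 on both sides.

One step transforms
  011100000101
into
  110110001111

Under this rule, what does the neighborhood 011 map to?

At position 1 the neighborhood is 011; the next row has 1 there.

1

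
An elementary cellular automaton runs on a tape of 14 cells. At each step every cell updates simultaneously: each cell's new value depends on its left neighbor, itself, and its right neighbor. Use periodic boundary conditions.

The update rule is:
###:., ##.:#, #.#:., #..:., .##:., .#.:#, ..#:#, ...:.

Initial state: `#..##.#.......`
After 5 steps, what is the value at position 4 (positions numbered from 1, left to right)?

.

step 1: #.#.#.#......#
step 2: #.#.#.#.....#.
step 3: #.#.#.#....##.
step 4: #.#.#.#...#.#.
step 5: #.#.#.#..##.#.
position 4 holds .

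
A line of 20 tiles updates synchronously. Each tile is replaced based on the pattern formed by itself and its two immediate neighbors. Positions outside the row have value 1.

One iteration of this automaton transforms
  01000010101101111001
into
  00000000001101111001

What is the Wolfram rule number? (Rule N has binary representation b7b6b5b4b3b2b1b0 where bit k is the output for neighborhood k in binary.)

200

position 14: 111 → 1  (bit 7 = 1)
position 11: 110 → 1  (bit 6 = 1)
position 0: 101 → 0  (bit 5 = 0)
position 2: 100 → 0  (bit 4 = 0)
position 10: 011 → 1  (bit 3 = 1)
position 1: 010 → 0  (bit 2 = 0)
position 5: 001 → 0  (bit 1 = 0)
position 3: 000 → 0  (bit 0 = 0)
bits b7..b0 = 11001000 = 200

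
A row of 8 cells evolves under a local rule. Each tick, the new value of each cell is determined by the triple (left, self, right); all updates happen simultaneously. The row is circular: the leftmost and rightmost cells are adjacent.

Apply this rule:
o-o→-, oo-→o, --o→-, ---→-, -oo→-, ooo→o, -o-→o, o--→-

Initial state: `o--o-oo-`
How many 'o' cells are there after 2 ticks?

3

tick 1: o--o--o-
tick 2: o--o--o-
count of o: 3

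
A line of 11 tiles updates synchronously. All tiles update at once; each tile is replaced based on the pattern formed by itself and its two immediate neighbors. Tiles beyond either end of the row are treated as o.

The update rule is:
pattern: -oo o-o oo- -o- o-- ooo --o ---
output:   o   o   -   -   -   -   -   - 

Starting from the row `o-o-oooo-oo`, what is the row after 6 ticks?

----------o

-o-oo---oo-
o-oo----o-o
-oo------oo
oo-------o-
----------o
----------o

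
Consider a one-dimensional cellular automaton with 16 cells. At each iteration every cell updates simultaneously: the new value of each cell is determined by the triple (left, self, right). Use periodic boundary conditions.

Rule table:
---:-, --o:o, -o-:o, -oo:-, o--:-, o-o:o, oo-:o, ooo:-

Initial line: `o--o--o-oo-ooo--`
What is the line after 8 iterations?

-o--ooo--o--ooo-

o-oo-ooo-oo--o-o
oo-oo--oo-o-ooo-
-oo-o-o-oooo--oo
o-oooooo---o-o-o
oo-----o--ooooo-
-o----oo-o----oo
oo---o-ooo---o-o
-o--ooo--o--ooo-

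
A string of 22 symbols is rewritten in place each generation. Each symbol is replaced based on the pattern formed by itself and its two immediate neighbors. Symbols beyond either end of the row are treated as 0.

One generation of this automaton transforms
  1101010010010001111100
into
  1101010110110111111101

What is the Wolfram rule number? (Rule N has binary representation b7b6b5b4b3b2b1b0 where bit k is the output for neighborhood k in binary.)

207

position 16: 111 → 1  (bit 7 = 1)
position 1: 110 → 1  (bit 6 = 1)
position 2: 101 → 0  (bit 5 = 0)
position 6: 100 → 0  (bit 4 = 0)
position 0: 011 → 1  (bit 3 = 1)
position 3: 010 → 1  (bit 2 = 1)
position 7: 001 → 1  (bit 1 = 1)
position 13: 000 → 1  (bit 0 = 1)
bits b7..b0 = 11001111 = 207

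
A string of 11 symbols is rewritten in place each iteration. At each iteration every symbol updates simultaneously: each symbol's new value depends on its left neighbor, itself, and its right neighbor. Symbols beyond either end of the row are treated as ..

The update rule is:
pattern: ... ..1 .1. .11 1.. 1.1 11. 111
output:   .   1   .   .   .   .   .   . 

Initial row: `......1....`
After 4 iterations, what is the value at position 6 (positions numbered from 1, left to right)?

.....1.....
....1......
...1.......
..1........
position 6 holds .

.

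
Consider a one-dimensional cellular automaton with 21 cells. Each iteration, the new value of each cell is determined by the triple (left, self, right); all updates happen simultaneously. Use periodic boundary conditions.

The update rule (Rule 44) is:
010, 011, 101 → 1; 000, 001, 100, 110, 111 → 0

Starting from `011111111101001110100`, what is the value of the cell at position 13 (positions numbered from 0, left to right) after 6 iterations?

iteration 1: 010000000011001001100
iteration 2: 010000000010001001000
iteration 3: 010000000010001001000  (fixed point — unchanged through iteration 6)
position 13 holds 0

0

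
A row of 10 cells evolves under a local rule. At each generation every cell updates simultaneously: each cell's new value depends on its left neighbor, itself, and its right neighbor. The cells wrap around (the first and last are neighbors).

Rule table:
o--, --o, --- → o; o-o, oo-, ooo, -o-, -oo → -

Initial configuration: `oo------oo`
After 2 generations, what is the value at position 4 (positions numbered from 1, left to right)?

--oooooo--
oo------oo
position 4 holds -

-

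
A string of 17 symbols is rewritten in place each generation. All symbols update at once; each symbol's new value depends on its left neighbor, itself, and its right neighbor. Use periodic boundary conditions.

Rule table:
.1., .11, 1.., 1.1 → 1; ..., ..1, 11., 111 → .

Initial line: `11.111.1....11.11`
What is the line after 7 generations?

..11..111...1.11.
..1.1.1..1..111.1
1.111111.11.1..11
.11.....11.111.1.
.1.1....1.11..111
11111...111.1.1..
1....1..1..11111.

1....1..1..11111.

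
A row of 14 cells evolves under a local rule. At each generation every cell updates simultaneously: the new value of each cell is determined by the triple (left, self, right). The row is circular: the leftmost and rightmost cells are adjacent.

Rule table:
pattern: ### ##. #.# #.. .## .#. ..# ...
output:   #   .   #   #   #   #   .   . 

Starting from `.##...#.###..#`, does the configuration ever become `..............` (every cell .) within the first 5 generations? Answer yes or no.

no

##.#..####.#.#
#.###.###.####
.###.###.#####
###.###.#####.
##.###.#####.#
generation 5 is ##.###.#####.#, still not uniform .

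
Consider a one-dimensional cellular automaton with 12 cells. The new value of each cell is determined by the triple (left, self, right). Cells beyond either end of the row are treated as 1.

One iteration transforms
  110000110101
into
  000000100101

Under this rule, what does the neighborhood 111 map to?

At position 0 the neighborhood is 111; the next row has 0 there.

0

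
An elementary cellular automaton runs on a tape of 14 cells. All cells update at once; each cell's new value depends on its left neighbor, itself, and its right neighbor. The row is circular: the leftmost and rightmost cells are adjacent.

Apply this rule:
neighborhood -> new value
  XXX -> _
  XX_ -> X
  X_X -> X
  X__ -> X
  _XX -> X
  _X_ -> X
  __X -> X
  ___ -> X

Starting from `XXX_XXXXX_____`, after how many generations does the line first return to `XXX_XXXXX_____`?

2

X_XXX___XXXXXX
XXX_XXXXX_____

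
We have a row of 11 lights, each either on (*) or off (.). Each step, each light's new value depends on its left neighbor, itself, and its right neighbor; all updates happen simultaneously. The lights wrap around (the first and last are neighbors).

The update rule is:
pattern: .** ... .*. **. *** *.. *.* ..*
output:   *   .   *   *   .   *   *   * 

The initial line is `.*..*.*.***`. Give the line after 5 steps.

.**..**....

*********.*
........***
*......**.*
**....*****
.**..**....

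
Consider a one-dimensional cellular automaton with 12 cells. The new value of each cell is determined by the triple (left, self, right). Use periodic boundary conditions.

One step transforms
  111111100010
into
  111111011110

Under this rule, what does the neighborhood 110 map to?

0

At position 6 the neighborhood is 110; the next row has 0 there.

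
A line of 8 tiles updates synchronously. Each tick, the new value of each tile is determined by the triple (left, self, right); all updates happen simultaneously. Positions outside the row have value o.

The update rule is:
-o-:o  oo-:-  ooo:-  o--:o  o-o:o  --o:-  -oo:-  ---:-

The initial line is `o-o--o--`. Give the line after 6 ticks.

o--oo---

-ooo-oo-
o---o--o
-o--oo--
ooo---o-
---o--oo
o--oo---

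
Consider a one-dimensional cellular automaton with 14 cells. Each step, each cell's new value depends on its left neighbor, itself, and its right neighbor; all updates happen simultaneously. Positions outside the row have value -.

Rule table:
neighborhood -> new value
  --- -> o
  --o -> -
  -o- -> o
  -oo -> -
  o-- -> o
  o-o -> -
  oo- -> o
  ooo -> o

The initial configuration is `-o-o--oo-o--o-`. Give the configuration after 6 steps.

-o-oo--o-oo-oo
-o--oo-o--o--o
-oo--o-oo-oo-o
--oo-o--o--o-o
o--o-oo-oo-o-o
oo-o--o--o-o-o

oo-o--o--o-o-o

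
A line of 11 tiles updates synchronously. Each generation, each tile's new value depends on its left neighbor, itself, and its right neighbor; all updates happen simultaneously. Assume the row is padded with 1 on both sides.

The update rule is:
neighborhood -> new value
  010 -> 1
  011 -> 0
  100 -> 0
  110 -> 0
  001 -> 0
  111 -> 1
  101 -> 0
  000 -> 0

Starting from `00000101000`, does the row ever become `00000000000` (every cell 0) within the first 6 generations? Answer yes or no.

00000101000  (fixed point — unchanged through generation 6)
generation 6 is 00000101000, still not uniform 0

no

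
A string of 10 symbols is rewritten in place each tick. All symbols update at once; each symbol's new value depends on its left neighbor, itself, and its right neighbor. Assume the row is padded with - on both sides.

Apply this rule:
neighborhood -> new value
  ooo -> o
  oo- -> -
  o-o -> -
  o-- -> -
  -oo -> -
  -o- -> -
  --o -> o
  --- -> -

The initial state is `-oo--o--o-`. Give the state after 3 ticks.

--o--o----

tick 1: o---o--o--
tick 2: ---o--o---
tick 3: --o--o----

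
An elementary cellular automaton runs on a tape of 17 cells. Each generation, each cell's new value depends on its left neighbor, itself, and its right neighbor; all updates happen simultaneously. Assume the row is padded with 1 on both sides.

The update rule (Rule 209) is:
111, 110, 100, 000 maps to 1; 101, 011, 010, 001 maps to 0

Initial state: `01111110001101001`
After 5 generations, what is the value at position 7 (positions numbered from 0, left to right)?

1

generation 1: 00111111100100100
generation 2: 10011111110010010
generation 3: 11001111111001000
generation 4: 11100111111100110
generation 5: 11110011111110010
position 7 holds 1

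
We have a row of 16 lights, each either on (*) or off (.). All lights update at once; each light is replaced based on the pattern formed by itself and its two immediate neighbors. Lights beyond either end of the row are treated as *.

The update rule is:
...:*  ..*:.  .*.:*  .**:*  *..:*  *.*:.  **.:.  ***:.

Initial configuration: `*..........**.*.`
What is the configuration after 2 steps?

.*.........**.*.

.*********.*..*.
.*.........**.*.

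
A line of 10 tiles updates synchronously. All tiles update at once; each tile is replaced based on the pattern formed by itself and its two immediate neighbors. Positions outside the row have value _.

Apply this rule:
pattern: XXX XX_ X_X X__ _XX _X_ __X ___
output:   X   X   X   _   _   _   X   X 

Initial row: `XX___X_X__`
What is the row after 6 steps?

X_X_X__X__

step 1: _X_XX_X__X
step 2: X_X_XX__X_
step 3: _X_X_X_X__
step 4: X_X_X_X__X
step 5: _X_X_X__X_
step 6: X_X_X__X__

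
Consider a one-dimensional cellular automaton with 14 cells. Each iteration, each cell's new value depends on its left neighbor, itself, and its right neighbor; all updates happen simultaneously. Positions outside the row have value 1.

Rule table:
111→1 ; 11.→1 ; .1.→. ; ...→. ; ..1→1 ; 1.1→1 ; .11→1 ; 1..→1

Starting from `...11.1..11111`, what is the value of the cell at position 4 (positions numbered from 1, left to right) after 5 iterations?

1

1.1111.1111111
11111111111111
11111111111111  (fixed point — unchanged through iteration 5)
position 4 holds 1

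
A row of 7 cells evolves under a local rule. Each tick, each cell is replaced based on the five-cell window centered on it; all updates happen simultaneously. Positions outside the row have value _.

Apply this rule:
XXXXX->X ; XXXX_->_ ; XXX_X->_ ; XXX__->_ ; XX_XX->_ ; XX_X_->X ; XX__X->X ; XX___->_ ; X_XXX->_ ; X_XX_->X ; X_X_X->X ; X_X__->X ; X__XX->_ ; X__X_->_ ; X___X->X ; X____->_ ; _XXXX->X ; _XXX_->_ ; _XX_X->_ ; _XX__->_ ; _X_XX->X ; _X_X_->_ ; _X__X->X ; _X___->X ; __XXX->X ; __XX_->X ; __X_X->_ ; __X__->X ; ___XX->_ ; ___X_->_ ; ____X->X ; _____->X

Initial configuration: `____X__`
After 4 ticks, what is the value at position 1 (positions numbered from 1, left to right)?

X

XXX_XX_
X___X__
XXX_XX_  (repeats tick 1; period 2)
tick 4: X___X__
position 1 holds X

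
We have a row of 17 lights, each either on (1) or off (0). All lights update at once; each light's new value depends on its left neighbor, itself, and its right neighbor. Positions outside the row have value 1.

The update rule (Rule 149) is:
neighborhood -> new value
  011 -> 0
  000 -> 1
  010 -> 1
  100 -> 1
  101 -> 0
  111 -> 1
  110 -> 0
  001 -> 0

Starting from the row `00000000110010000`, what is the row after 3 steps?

11111000001100010

11111110001011110
11111101101001100
11111000001100010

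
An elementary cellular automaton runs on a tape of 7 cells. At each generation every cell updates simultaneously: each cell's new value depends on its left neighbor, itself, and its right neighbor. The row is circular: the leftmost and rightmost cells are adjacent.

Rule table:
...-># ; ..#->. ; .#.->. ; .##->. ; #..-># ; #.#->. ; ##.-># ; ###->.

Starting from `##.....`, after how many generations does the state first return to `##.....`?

.#####.
.....##
####..#
...##..
##..###
.##....
..#####
#.....#
#####..
....##.
###..##
..##...
#..####
##.....

14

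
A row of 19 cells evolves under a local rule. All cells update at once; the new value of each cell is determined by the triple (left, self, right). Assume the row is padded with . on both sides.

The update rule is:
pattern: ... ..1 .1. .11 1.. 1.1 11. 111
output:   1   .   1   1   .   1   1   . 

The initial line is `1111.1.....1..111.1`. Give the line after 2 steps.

1..1.111.111..111.1

step 1: 1..111.111.1..1.111
step 2: 1..1.111.111..111.1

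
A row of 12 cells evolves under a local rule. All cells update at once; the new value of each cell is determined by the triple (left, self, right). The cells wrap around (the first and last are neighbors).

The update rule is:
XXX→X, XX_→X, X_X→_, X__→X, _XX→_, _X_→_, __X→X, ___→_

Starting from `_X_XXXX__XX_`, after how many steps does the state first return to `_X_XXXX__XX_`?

X___XXXXX_XX
XX_X_XXXX__X
XX____XXXXX_
_XX__X_XXXX_
X_XXX___XXXX
X__XXX_X_XXX
XXX_XX____XX
XXX__XX__X_X
XXXXX_XXX___
_XXXX__XXX_X
__XXXXX_XX__
_X_XXXX__XX_

12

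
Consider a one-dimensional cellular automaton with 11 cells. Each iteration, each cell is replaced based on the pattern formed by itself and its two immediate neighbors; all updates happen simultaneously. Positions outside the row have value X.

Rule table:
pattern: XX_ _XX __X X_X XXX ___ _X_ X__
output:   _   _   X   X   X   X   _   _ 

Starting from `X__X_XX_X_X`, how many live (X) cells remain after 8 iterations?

6

__X_X__X_X_
_X_X__X_X_X
X_X__X_X_X_
_X__X_X_X_X
X__X_X_X_X_
__X_X_X_X_X
_X_X_X_X_X_
X_X_X_X_X_X
count of X: 6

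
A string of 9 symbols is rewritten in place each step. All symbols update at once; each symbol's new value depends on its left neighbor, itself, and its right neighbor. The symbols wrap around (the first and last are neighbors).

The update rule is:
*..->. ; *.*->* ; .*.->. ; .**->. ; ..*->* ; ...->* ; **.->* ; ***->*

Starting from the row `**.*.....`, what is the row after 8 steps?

.*.****.*

.**..****
*.*.*.***
**.*.*.**
***.*.*.*
****.*.*.
.****.*.*
*.****.*.
.*.****.*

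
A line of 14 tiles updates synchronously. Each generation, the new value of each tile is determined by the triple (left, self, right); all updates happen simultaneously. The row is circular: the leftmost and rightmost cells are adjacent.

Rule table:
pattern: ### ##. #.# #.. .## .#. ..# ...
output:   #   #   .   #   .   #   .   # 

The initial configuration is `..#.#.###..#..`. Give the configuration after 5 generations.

#..##..##..##.

#.#.#..###.###
#.#.##..##..##
#.#..##..##..#
#.##..##..##..
#..##..##..##.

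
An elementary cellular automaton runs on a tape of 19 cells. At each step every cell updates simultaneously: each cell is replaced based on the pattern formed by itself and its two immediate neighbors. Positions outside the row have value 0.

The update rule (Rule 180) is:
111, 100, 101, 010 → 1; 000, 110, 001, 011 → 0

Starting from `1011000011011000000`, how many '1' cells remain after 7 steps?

4

1100100000100100000
0010110000110110000
0011001000001001000
0000101100001101100
0000110010000010010
0000001011000011011
0000001100100000100
count of 1: 4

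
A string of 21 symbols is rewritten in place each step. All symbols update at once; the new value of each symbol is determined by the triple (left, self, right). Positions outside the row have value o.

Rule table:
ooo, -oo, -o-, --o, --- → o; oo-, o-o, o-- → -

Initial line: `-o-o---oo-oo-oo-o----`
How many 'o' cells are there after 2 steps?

13

-o-o-ooo--o--o--o-ooo
-o-o-oo--oo-oo-oo-ooo
count of o: 13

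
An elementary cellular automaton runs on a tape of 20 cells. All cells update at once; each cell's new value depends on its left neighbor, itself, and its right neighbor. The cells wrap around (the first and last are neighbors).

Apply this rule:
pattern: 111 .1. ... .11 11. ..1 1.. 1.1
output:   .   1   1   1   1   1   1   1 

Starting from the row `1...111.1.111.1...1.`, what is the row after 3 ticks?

11111.11111.11111111
....111...111.......
11111.11111.11111111

11111.11111.11111111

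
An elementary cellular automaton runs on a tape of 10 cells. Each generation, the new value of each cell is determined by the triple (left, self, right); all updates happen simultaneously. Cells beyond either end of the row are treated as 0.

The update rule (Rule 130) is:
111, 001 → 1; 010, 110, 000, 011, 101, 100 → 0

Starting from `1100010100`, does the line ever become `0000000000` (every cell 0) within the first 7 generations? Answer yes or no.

generation 1: 0000100000
generation 2: 0001000000
generation 3: 0010000000
generation 4: 0100000000
generation 5: 1000000000
generation 6: 0000000000
all cells are 0 at generation 6

yes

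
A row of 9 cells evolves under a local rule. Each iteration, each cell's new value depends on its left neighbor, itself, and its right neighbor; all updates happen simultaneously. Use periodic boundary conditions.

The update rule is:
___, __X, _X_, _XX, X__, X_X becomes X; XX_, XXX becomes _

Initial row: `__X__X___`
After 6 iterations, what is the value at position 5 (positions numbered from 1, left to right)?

_

iteration 1: XXXXXXXXX
iteration 2: _________
iteration 3: XXXXXXXXX  (repeats iteration 1; period 2)
iteration 6: _________
position 5 holds _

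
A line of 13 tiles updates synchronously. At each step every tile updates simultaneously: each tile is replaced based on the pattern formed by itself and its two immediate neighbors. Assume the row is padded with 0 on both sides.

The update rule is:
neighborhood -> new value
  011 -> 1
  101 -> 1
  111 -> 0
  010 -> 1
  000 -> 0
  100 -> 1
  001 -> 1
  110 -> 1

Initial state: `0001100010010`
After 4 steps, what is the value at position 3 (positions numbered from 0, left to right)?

step 1: 0011110111111
step 2: 0110011100001
step 3: 1111110110011
step 4: 1000011111111
position 3 holds 0

0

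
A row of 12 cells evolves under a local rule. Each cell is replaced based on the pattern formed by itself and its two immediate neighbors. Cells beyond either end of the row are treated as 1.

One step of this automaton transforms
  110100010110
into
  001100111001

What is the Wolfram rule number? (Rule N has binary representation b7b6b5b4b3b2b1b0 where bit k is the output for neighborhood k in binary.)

38

position 0: 111 → 0  (bit 7 = 0)
position 1: 110 → 0  (bit 6 = 0)
position 2: 101 → 1  (bit 5 = 1)
position 4: 100 → 0  (bit 4 = 0)
position 9: 011 → 0  (bit 3 = 0)
position 3: 010 → 1  (bit 2 = 1)
position 6: 001 → 1  (bit 1 = 1)
position 5: 000 → 0  (bit 0 = 0)
bits b7..b0 = 00100110 = 38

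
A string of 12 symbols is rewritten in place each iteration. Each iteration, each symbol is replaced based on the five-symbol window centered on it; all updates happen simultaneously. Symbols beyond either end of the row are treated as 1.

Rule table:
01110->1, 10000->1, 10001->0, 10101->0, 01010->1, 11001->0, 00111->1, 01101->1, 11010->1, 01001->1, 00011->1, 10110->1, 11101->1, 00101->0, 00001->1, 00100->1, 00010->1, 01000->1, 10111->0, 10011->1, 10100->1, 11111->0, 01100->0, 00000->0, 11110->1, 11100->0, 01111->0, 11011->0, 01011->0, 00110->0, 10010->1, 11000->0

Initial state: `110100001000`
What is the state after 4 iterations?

iteration 1: 111111111101
iteration 2: 000000001100
iteration 3: 010000110001
iteration 4: 111111000011

111111000011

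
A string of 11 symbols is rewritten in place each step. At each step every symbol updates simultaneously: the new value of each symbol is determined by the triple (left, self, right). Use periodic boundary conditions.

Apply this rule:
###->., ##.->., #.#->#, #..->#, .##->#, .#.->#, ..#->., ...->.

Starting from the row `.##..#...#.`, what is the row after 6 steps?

.#.#..#.#..

step 1: .#.#.##..##
step 2: ######.#.#.
step 3: #.....#####
step 4: .#....#....
step 5: .##...##...
step 6: .#.#..#.#..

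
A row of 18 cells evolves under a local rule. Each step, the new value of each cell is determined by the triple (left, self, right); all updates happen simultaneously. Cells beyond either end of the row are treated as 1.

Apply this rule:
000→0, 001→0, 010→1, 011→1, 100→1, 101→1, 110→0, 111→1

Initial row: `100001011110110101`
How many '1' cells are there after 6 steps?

16

010001111101101111
111001111011011111
110101110110111111
101111101101111111
011111011011111111
111110110111111111
count of 1: 16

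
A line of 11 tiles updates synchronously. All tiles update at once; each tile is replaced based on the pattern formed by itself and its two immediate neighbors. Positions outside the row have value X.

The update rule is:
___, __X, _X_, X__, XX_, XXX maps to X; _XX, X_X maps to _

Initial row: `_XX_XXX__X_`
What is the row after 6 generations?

__X__XXXXX_
XXXXX_XXXX_
XXXXX__XXX_
XXXXXXX_XX_
XXXXXXX__X_
XXXXXXXXXX_

XXXXXXXXXX_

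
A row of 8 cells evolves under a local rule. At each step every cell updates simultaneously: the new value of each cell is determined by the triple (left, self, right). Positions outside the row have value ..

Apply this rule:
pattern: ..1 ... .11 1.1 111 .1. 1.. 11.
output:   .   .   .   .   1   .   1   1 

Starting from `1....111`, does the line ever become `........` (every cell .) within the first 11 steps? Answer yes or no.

.1....11
..1....1
...1....
....1...
.....1..
......1.
.......1
........
all cells are . at step 8

yes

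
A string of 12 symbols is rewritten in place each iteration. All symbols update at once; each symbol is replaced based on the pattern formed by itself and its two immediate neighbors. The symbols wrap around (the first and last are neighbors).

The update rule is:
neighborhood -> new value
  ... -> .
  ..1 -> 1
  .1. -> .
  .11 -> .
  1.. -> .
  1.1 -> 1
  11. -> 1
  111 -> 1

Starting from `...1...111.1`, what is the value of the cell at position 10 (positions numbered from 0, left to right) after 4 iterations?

.

..1...1.111.
.1...1.1.11.
1...1.1.1.1.
...1.1.1.1.1
position 10 holds .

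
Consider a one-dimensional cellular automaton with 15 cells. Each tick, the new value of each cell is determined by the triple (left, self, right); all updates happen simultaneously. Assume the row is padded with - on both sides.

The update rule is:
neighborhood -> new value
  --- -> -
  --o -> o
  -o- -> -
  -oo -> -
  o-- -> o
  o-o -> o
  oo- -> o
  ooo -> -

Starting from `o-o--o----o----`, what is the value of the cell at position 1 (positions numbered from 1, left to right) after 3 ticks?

-

-o-oo-o--o-o---
o-o-oo-oo-o-o--
-o-o-oo-oo-o-o-
position 1 holds -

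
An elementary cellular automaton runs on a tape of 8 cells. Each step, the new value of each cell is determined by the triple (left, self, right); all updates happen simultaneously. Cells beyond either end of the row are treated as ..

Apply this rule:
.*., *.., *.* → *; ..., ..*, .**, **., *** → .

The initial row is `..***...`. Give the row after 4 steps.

.......*

step 1: .....*..
step 2: .....**.
step 3: .......*
step 4: .......*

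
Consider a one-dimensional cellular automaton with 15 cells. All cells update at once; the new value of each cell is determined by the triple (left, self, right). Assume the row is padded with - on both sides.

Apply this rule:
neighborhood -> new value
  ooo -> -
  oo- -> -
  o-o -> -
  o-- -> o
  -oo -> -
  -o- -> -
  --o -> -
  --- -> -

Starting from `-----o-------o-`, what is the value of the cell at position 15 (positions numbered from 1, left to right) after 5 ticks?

-

------o-------o
-------o-------
--------o------
---------o-----
----------o----
position 15 holds -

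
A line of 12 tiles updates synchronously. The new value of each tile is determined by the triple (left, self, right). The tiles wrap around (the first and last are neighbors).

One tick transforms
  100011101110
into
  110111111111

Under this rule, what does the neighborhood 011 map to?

At position 4 the neighborhood is 011; the next row has 1 there.

1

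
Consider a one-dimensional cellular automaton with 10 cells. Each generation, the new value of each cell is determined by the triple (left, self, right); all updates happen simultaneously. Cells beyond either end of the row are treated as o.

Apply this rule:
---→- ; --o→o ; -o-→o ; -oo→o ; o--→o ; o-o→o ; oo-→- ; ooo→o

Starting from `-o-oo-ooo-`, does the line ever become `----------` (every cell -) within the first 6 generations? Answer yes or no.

no

oooo-ooo-o
ooo-ooo-oo
oo-ooo-ooo
o-ooo-oooo
-ooo-ooooo
ooo-oooooo
generation 6 is ooo-oooooo, still not uniform -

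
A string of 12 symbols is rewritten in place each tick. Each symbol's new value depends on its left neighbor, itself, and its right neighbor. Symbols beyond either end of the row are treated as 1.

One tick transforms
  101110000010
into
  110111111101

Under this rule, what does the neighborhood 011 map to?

0

At position 2 the neighborhood is 011; the next row has 0 there.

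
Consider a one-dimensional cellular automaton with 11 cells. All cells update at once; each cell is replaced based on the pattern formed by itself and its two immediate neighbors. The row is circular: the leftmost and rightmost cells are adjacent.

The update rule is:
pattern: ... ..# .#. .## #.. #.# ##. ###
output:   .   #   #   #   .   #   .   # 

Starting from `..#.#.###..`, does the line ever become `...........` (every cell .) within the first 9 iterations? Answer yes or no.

.#######...
#######....
######....#
#####....##
####....###
###....####
##....#####
#....######
....#######
iteration 9 is ....#######, still not uniform .

no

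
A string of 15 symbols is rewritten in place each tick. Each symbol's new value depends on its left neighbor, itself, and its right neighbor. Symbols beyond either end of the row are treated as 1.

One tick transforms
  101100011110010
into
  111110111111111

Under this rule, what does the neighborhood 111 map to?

At position 8 the neighborhood is 111; the next row has 1 there.

1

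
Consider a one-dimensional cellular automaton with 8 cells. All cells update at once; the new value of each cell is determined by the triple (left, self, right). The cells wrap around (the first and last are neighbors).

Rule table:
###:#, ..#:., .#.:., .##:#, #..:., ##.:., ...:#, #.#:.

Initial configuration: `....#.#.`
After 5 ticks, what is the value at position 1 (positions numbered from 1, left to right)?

#

###.....
##..###.
#...##..
..#.#...
#.....##
position 1 holds #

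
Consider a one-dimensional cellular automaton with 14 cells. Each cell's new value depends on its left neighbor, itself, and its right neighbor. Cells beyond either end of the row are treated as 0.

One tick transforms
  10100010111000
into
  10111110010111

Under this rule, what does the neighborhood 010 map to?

At position 0 the neighborhood is 010; the next row has 1 there.

1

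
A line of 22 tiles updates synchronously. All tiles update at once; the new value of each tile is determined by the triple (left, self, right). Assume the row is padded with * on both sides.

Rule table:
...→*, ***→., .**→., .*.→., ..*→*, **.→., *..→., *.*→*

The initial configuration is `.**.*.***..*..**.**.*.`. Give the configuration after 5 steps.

*..*.*....*..*..*..*.*
..*.*..***..*..*..*.*.
.*.*..*....*..*..*.*.*
*.*..*..***..*..*.*.*.
.*..*..*....*..*.*.*.*

.*..*..*....*..*.*.*.*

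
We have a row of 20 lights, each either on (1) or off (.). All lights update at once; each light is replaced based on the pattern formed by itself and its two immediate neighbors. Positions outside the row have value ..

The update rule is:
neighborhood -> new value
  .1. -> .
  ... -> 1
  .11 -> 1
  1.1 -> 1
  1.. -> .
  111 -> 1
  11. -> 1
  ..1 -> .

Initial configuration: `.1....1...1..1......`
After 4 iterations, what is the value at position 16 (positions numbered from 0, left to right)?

1

...11...1......11111
11.11.1...1111.11111
111111..1.1111111111
111111...11111111111
position 16 holds 1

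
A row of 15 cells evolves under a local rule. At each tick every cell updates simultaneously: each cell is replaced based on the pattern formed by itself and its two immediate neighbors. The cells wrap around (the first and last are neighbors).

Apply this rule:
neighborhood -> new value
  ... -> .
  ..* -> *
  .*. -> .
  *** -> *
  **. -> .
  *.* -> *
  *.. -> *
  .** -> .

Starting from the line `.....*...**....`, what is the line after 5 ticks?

....*.*.*..*...
...*.*.*.**.*..
..*.*.*.*..*.*.
.*.*.*.*.**.*.*
*.*.*.*.*..*.*.

*.*.*.*.*..*.*.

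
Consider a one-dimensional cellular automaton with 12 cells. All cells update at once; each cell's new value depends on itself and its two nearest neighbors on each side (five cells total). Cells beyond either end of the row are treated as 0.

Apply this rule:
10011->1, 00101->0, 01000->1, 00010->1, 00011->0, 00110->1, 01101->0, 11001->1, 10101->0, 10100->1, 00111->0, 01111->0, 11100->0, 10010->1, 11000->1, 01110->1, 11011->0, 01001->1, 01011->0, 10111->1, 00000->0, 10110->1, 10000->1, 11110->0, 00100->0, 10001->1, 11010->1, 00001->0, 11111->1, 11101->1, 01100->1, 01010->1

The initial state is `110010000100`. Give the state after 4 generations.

010100101100

111101101011
000101010011
001010111111
010100101100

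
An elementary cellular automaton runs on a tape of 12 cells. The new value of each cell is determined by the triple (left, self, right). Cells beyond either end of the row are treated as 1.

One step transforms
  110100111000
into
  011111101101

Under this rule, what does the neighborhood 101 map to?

At position 2 the neighborhood is 101; the next row has 1 there.

1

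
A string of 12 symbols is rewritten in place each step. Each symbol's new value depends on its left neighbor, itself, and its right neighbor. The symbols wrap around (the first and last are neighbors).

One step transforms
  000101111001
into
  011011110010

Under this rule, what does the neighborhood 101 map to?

At position 4 the neighborhood is 101; the next row has 1 there.

1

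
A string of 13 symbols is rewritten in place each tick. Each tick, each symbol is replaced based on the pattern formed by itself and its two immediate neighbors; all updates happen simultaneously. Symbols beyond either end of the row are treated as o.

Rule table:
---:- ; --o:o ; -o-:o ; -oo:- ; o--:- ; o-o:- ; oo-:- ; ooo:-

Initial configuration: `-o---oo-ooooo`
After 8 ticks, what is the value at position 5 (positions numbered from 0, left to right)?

tick 1: -o--o--------
tick 2: -o-oo-------o
tick 3: -o---------o-
tick 4: -o--------oo-
tick 5: -o-------o---
tick 6: -o------oo--o
tick 7: -o-----o---o-
tick 8: -o----oo--oo-
position 5 holds -

-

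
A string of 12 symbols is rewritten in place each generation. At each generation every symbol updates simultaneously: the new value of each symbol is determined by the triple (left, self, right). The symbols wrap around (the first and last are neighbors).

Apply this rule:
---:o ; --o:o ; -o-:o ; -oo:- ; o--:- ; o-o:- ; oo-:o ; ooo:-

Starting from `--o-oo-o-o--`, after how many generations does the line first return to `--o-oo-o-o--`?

ooo--o-o-o-o
--o-oo-o-o--

2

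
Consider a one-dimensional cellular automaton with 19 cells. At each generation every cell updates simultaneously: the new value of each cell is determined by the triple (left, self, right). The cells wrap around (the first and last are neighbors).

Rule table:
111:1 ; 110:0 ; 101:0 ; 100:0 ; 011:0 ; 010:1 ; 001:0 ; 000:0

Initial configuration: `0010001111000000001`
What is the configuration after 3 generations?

generation 1: 0010000110000000001
generation 2: 0010000000000000001
generation 3: 0010000000000000001

0010000000000000001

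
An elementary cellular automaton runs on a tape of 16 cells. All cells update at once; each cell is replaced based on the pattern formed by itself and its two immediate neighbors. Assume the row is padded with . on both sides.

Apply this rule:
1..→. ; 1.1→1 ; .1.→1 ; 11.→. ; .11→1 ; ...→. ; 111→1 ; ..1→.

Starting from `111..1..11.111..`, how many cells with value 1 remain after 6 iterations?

11...1..1.111...
1....1..1111....
1....1..111.....
1....1..11......
1....1..1.......
1....1..1.......
count of 1: 3

3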